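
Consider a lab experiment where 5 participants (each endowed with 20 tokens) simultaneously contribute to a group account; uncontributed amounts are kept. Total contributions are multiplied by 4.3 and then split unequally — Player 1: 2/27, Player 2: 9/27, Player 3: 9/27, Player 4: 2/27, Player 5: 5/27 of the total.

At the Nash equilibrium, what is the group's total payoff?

For player j, contributing a unit is worthwhile iff 4.3 × (j's share) ≥ 1, i.e. iff j's share is at least 0.2326.
Player 2 and Player 3 are above the threshold, contributing 20 each; the remaining 3 contribute 0. Total contributed: 40.
The group account pays out 4.3 × 40 = 172.00 in total (split across the unequal shares, but the aggregate is all that matters for the group sum).
The 3 free-riders keep 20 each, adding 60. Group total = 60 + 172.00 = 232.00.

232.00 tokens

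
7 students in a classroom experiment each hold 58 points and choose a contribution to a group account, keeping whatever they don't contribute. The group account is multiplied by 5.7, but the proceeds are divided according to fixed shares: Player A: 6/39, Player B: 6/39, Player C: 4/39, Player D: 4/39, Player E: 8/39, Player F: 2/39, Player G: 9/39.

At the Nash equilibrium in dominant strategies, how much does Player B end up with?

Each unit j contributes comes back to j as 5.7 × (j's share), so j prefers to contribute only if that share exceeds 1/5.7 = 0.1754; otherwise keeping the unit dominates.
Player E and Player G are above the threshold, contributing 58 each; the remaining 5 contribute 0. Total contributed: 116.
Player B keeps 58 and receives 5.7 × 116 × 6/39 = 101.72 from the group account, for a payoff of 159.72.

159.72 points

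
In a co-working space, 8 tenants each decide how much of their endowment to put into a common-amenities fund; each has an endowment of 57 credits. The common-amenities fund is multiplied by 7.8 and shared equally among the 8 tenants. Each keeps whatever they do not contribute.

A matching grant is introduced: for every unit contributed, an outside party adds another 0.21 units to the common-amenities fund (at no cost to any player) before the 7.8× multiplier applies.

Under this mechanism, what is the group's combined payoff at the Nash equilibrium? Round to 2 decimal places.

With the mechanism, a contributed unit returns 7.8 × 1.21 / 8 = 1.1798 per unit of net cost to the contributor — now above 1 — so contributing fully is weakly dominant for every player.
At the Nash equilibrium everyone contributes 57. Group total payoff = 7.8 × 1.21 × 456 = 4303.73.

4303.73 credits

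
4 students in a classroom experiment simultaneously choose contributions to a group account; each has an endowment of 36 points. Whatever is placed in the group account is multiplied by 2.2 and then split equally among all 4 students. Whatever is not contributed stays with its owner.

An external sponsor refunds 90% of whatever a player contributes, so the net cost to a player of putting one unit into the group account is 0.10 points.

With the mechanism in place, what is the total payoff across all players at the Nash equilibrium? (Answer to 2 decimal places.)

446.40 points

With the mechanism, a contributed unit returns (2.2/4) / 0.10 = 5.5000 per unit of net cost to the contributor — now above 1 — so contributing fully is weakly dominant for every player.
So the Nash equilibrium is full contribution by all 4; the group earns 4 × (36 × 0.90 + 2.2 × 36) = 446.40.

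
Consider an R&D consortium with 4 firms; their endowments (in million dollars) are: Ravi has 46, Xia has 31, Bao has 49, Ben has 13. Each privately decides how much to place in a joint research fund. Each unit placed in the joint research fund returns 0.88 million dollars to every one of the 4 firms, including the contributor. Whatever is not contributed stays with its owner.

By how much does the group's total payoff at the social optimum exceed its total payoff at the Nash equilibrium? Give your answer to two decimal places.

350.28 million dollars

The private return per contributed unit is 0.88 < 1 for everyone, so the Nash equilibrium is zero contribution and the group total is Σ E_j = 46 + 31 + 49 + 13 = 139.
Each contributed unit returns 3.520 to the group, so the social optimum is full contribution by everyone: group total = 3.520 × 139 = 489.28.
Efficiency loss = (3.520 − 1) × 139 = 350.28.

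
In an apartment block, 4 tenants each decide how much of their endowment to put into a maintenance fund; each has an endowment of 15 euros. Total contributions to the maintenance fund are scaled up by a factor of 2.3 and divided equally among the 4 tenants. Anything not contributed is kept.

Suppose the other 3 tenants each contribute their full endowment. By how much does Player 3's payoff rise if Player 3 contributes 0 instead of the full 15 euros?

Switching from a contribution of 15 to 0 lets Player 3 keep an extra 15 euros, but lowers the maintenance fund by 15, which costs Player 3 their own share of that drop: 2.3/4 × 15 = 8.62.
Net gain = 15 − 8.62 = 6.38. The private return per contributed unit (0.5750) is below 1, so free-riding is indeed the best response regardless of what the others do.

6.38 euros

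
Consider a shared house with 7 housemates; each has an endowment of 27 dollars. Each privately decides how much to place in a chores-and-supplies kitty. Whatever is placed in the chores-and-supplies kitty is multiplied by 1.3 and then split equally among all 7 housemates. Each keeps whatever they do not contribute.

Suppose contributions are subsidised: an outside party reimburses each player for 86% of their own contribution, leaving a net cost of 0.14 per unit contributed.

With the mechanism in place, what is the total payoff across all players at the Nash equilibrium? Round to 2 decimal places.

The effective private return per unit is now (1.3/7) / 0.14 = 1.3265 > 1, so every player's dominant strategy flips to full contribution.
At the Nash equilibrium everyone contributes 27. Group total payoff = 7 × (27 × 0.86 + 1.3 × 27) = 408.24.

408.24 dollars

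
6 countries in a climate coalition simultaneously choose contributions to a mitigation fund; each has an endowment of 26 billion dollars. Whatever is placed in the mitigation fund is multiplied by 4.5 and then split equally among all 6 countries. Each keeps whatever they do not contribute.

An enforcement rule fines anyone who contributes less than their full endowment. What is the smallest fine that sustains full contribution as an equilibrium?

6.50 billion dollars

Given the others contribute fully, the best deviation is to contribute 0 (any partial contribution still incurs the fine and gives up units whose private return 0.7500 is below 1).
Deviating from 26 to 0 saves 26 billion dollars but forfeits the deviator's share of the drop in the mitigation fund: 4.5/6 × 26 = 19.50.
So the deviation gain is 26 − 19.50 = 6.50, and the fine must be at least 6.50 billion dollars to wipe it out.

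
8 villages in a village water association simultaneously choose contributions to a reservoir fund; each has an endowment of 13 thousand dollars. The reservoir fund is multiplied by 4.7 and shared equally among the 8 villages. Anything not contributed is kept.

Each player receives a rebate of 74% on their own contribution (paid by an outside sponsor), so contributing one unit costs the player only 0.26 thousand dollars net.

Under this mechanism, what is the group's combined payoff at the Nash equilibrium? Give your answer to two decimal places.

Under the mechanism each unit contributed yields (4.7/8) / 0.26 = 2.2596 back to its contributor per unit of net cost, which exceeds 1, making full contribution the dominant choice for everyone.
So the Nash equilibrium is full contribution by all 8; the group earns 8 × (13 × 0.74 + 4.7 × 13) = 565.76.

565.76 thousand dollars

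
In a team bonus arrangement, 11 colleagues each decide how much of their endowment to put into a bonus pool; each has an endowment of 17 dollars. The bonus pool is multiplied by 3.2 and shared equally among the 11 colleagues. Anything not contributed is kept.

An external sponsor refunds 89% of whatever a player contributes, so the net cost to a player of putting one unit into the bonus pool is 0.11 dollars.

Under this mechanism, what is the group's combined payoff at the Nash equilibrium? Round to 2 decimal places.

764.83 dollars

With the mechanism, a contributed unit returns (3.2/11) / 0.11 = 2.6446 per unit of net cost to the contributor — now above 1 — so contributing fully is weakly dominant for every player.
At the Nash equilibrium everyone contributes 17. Group total payoff = 11 × (17 × 0.89 + 3.2 × 17) = 764.83.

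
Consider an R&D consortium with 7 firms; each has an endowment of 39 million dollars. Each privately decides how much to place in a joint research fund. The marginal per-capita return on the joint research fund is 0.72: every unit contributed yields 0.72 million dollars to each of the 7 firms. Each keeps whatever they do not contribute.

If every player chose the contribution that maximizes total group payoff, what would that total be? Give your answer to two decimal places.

1375.92 million dollars

Each contributed unit returns 5.040 to the group as a whole (0.72 to each of 7 players), which exceeds 1, so the social optimum is full contribution: group total = 5.040 × 273 = 1375.92.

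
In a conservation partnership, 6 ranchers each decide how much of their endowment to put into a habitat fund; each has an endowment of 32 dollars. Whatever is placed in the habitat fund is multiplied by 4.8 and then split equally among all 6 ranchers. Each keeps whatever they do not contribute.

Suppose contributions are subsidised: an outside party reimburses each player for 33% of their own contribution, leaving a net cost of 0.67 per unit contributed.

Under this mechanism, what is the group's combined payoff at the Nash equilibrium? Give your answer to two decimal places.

984.96 dollars

With the mechanism, a contributed unit returns (4.8/6) / 0.67 = 1.1940 per unit of net cost to the contributor — now above 1 — so contributing fully is weakly dominant for every player.
So the Nash equilibrium is full contribution by all 6; the group earns 6 × (32 × 0.33 + 4.8 × 32) = 984.96.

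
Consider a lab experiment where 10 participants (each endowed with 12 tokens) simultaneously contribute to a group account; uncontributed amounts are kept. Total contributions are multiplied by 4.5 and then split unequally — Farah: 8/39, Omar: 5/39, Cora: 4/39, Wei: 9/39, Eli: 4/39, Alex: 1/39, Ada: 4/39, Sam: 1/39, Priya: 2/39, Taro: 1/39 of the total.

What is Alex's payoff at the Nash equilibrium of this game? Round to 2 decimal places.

A player with share s gets back 4.5·s per unit contributed, so full contribution is dominant for anyone with s > 1/4.5 = 0.2222 and zero contribution is dominant for anyone below.
Wei alone (share 9/39) is above the threshold, contributing 12; the remaining 9 contribute 0. Total contributed: 12.
Alex keeps 12 and receives 4.5 × 12 × 1/39 = 1.38 from the group account, for a payoff of 13.38.

13.38 tokens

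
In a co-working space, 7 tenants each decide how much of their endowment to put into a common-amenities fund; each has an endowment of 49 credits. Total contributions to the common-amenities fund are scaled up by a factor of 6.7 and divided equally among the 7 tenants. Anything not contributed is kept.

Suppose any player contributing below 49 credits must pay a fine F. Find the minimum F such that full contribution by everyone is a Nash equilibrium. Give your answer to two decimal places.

2.10 credits

Given the others contribute fully, the best deviation is to contribute 0 (any partial contribution still incurs the fine and gives up units whose private return 0.9571 is below 1).
Deviating from 49 to 0 saves 49 credits but forfeits the deviator's share of the drop in the common-amenities fund: 6.7/7 × 49 = 46.90.
So the deviation gain is 49 − 46.90 = 2.10, and the fine must be at least 2.10 credits to wipe it out.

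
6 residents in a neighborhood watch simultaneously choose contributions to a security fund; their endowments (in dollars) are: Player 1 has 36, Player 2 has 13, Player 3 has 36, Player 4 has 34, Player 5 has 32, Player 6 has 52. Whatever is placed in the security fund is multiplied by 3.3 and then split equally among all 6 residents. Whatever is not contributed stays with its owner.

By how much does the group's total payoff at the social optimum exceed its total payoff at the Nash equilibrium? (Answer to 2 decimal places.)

466.90 dollars

The private return per contributed unit is 3.3/6 = 0.5500 < 1 for every player regardless of endowment, so the Nash equilibrium is zero contribution and the group total is Σ E_j = 36 + 13 + 36 + 34 + 32 + 52 = 203.
Each contributed unit returns 3.300 to the group, so the social optimum is full contribution by everyone: group total = 3.300 × 203 = 669.90.
Efficiency loss = (3.300 − 1) × 203 = 466.90.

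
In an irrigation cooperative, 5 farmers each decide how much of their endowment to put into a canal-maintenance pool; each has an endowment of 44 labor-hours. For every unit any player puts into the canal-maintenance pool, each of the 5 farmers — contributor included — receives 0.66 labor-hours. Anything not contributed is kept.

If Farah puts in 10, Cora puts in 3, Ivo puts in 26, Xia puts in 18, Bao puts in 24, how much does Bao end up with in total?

73.46 labor-hours

Total contributed: 10 + 3 + 26 + 18 + 24 = 81.
Each receives 0.66 × 81 = 53.46 from the canal-maintenance pool.
Bao keeps 44 − 24 = 20, so Bao's payoff is 20 + 53.46 = 73.46.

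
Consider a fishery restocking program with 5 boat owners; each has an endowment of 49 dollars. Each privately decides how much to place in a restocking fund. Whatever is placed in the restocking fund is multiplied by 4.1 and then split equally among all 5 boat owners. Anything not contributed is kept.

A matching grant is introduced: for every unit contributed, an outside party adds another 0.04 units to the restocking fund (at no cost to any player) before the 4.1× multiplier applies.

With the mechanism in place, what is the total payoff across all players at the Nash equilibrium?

With the mechanism, a contributed unit returns 4.1 × 1.04 / 5 = 0.8528 per unit of net cost — still below 1 — so contributing 0 remains dominant for every player.
At the Nash equilibrium no one contributes; group total payoff = 5 × 49 = 245.

245.00 dollars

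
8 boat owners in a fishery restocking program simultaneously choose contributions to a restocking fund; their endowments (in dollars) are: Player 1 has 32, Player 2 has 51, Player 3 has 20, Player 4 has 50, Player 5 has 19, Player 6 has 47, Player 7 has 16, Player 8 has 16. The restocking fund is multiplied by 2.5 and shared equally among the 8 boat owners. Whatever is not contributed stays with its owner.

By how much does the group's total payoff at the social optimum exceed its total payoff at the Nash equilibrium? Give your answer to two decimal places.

376.50 dollars

The private return per contributed unit is 2.5/8 = 0.3125 < 1 for every player regardless of endowment, so the Nash equilibrium is zero contribution and the group total is Σ E_j = 32 + 51 + 20 + 50 + 19 + 47 + 16 + 16 = 251.
Each contributed unit returns 2.500 to the group, so the social optimum is full contribution by everyone: group total = 2.500 × 251 = 627.50.
Efficiency loss = (2.500 − 1) × 251 = 376.50.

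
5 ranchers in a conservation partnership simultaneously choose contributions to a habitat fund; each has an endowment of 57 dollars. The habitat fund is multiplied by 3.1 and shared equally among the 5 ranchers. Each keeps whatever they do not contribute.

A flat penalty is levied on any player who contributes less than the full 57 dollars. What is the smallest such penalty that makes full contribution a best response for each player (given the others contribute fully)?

Given the others contribute fully, the best deviation is to contribute 0 (any partial contribution still incurs the fine and gives up units whose private return 0.6200 is below 1).
Deviating from 57 to 0 saves 57 dollars but forfeits the deviator's share of the drop in the habitat fund: 3.1/5 × 57 = 35.34.
So the deviation gain is 57 − 35.34 = 21.66, and the fine must be at least 21.66 dollars to wipe it out.

21.66 dollars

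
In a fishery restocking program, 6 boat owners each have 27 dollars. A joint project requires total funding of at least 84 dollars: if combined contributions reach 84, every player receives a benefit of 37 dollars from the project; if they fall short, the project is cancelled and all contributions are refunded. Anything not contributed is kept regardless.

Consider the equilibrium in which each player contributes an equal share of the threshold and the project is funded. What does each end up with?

50 dollars

Equal share of the threshold: 84/6 = 14.
At this profile no one gains by cutting their contribution: any cut drops the total below 84, the project is cancelled, contributions are refunded, and the deviator ends with 27, which is less than 27 − 14 + 37 = 50. Contributing more than 14 just wastes the excess. So contributing exactly 14 is a best response.
Each player's payoff: 27 − 14 + 37 = 50.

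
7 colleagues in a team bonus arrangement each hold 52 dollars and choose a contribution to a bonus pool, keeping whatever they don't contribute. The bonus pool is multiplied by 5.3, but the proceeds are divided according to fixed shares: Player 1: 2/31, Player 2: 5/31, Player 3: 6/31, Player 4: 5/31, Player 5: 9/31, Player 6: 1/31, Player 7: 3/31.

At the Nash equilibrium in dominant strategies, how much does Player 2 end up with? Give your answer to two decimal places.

Each unit j contributes comes back to j as 5.3 × (j's share), so j prefers to contribute only if that share exceeds 1/5.3 = 0.1887; otherwise keeping the unit dominates.
The shares above 0.1887 belong to Player 3 and Player 5, contributing 52 each; the remaining 5 contribute 0. Total contributed: 104.
Player 2 keeps 52 and receives 5.3 × 104 × 5/31 = 88.90 from the bonus pool, for a payoff of 140.90.

140.90 dollars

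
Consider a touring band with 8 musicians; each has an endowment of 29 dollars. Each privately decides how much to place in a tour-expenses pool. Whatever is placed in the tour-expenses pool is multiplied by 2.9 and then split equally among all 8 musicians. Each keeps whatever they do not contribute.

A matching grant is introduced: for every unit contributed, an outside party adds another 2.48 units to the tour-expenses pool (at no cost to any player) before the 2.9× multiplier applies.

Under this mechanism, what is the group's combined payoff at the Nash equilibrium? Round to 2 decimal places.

2341.34 dollars

The effective private return per unit is now 2.9 × 3.48 / 8 = 1.2615 > 1, so every player's dominant strategy flips to full contribution.
So the Nash equilibrium is full contribution by all 8; the group earns 2.9 × 3.48 × 232 = 2341.34.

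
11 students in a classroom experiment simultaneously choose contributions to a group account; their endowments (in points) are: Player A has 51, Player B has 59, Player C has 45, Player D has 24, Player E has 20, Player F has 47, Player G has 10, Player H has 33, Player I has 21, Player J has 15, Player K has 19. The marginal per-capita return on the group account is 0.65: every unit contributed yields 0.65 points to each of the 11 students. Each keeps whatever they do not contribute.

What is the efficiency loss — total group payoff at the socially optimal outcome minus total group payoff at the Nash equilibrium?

The private return per contributed unit is 0.65 < 1 for everyone, so the Nash equilibrium is zero contribution and the group total is Σ E_j = 51 + 59 + 45 + 24 + 20 + 47 + 10 + 33 + 21 + 15 + 19 = 344.
Each contributed unit returns 7.150 to the group, so the social optimum is full contribution by everyone: group total = 7.150 × 344 = 2459.60.
Efficiency loss = (7.150 − 1) × 344 = 2115.60.

2115.60 points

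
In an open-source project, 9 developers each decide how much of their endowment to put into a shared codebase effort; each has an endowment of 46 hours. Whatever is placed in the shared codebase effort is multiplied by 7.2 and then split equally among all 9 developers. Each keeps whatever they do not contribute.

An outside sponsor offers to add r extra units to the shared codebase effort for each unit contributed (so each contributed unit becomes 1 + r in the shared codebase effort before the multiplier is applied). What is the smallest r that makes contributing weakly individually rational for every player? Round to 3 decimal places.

With matching at rate r, one contributed unit becomes (1 + r) in the shared codebase effort and returns 7.2 × (1 + r) / 9 to the contributor.
Setting this equal to 1: 1 + r = 9/7.2 = 1.2500.
So the minimum matching rate is r = 1.2500 − 1 = 0.250.

0.250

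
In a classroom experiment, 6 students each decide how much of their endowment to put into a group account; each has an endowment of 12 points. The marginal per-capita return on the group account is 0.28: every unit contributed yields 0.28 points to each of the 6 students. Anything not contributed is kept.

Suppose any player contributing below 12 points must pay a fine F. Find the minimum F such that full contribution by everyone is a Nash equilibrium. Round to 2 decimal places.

Given the others contribute fully, the best deviation is to contribute 0 (any partial contribution still incurs the fine and gives up units whose private return 0.28 is below 1).
Deviating from 12 to 0 saves 12 points but forfeits the deviator's share of the drop in the group account: 0.28 × 12 = 3.36.
So the deviation gain is 12 − 3.36 = 8.64, and the fine must be at least 8.64 points to wipe it out.

8.64 points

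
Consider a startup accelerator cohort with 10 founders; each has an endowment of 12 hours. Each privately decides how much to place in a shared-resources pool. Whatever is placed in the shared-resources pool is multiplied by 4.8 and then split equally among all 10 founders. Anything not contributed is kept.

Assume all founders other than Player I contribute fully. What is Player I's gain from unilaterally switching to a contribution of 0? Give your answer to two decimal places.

6.24 hours

Switching from a contribution of 12 to 0 lets Player I keep an extra 12 hours, but lowers the shared-resources pool by 12, which costs Player I their own share of that drop: 4.8/10 × 12 = 5.76.
Net gain = 12 − 5.76 = 6.24. The private return per contributed unit (0.4800) is below 1, so free-riding is indeed the best response regardless of what the others do.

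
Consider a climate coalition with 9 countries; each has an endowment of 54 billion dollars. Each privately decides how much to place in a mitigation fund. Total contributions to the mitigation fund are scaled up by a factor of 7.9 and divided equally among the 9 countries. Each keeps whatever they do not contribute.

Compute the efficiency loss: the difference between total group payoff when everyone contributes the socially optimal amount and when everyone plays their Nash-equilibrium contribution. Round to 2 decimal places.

3353.40 billion dollars

Each contributed unit returns 7.9/9 = 0.8778 to its contributor — below 1 — so contributing 0 is dominant for every player. At the Nash equilibrium everyone keeps their 54, and the group total is 9 × 54 = 486.
Each contributed unit returns 7.900 to the group as a whole (0.8778 to each of 9 players), which exceeds 1, so the social optimum is full contribution: group total = 7.900 × 486 = 3839.40.
Efficiency loss = 3839.40 − 486 = 3353.40.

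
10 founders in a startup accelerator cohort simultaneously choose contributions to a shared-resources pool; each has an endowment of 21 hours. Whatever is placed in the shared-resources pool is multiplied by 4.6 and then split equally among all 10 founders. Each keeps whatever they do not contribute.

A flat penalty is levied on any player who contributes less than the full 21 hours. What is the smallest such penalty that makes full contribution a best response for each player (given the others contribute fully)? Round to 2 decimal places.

11.34 hours

Given the others contribute fully, the best deviation is to contribute 0 (any partial contribution still incurs the fine and gives up units whose private return 0.4600 is below 1).
Deviating from 21 to 0 saves 21 hours but forfeits the deviator's share of the drop in the shared-resources pool: 4.6/10 × 21 = 9.66.
So the deviation gain is 21 − 9.66 = 11.34, and the fine must be at least 11.34 hours to wipe it out.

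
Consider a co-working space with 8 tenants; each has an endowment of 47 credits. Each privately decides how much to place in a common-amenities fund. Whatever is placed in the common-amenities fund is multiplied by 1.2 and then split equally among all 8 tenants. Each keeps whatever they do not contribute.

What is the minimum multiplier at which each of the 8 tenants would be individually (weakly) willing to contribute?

8

A contributed unit returns (multiplier)/8 to its contributor.
This reaches 1 exactly when the multiplier is 8.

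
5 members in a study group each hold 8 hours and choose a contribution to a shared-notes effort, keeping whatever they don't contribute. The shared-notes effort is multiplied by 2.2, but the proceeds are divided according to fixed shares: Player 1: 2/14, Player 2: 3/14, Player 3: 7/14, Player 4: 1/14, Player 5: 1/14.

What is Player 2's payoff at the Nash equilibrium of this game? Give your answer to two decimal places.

11.77 hours

Each unit j contributes comes back to j as 2.2 × (j's share), so j prefers to contribute only if that share exceeds 1/2.2 = 0.4545; otherwise keeping the unit dominates.
The only share above 0.4545 is Player 3's 7/14, contributing 8; the remaining 4 contribute 0. Total contributed: 8.
Player 2 keeps 8 and receives 2.2 × 8 × 3/14 = 3.77 from the shared-notes effort, for a payoff of 11.77.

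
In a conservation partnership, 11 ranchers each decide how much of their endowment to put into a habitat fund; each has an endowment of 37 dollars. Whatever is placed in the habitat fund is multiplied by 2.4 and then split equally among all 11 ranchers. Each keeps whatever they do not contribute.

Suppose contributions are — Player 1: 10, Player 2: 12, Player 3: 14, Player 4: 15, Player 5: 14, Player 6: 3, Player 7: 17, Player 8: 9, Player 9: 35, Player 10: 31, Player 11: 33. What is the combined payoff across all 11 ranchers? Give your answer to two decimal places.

Total contributed: 10 + 12 + 14 + 15 + 14 + 3 + 17 + 9 + 35 + 31 + 33 = 193; total kept: 11 × 37 − 193 = 214.
The habitat fund pays out 2.4 × 193 = 463.20 in aggregate.
Group total = 214 + 463.20 = 677.20.

677.20 dollars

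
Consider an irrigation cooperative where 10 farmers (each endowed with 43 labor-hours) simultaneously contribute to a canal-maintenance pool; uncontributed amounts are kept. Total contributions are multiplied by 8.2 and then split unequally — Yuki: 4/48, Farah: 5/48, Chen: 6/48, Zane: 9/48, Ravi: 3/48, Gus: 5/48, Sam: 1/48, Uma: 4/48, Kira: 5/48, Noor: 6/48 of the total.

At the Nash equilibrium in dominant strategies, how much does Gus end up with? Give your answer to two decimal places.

153.19 labor-hours

Each unit j contributes comes back to j as 8.2 × (j's share), so j prefers to contribute only if that share exceeds 1/8.2 = 0.1220; otherwise keeping the unit dominates.
Chen, Zane and Noor clear that bar, contributing 43 each; the remaining 7 contribute 0. Total contributed: 129.
Gus keeps 43 and receives 8.2 × 129 × 5/48 = 110.19 from the canal-maintenance pool, for a payoff of 153.19.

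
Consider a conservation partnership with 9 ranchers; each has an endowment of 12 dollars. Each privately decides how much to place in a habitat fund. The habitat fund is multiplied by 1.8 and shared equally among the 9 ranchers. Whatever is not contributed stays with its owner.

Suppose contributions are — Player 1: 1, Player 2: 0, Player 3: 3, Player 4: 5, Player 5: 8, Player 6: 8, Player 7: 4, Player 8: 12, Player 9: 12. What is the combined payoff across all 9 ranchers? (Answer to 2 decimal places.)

Total contributed: 1 + 0 + 3 + 5 + 8 + 8 + 4 + 12 + 12 = 53; total kept: 9 × 12 − 53 = 55.
The habitat fund pays out 1.8 × 53 = 95.40 in aggregate.
Group total = 55 + 95.40 = 150.40.

150.40 dollars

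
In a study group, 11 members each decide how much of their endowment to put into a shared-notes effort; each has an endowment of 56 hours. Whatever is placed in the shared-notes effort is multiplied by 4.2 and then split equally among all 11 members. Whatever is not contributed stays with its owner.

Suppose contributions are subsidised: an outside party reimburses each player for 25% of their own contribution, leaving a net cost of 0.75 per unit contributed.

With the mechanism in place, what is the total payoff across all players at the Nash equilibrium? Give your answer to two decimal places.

616.00 hours

The effective private return is (4.2/11) / 0.75 = 0.5091, which is still under 1, so the mechanism doesn't change anyone's dominant strategy: zero contribution.
Everyone keeps their endowment and the group total is 11 × 56 = 616.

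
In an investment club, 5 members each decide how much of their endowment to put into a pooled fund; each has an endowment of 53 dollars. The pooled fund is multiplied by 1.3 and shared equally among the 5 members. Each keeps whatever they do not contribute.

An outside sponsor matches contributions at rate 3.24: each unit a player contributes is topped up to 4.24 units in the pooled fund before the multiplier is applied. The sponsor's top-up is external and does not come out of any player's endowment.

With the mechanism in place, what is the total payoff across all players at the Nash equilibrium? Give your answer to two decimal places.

The effective private return per unit is now 1.3 × 4.24 / 5 = 1.1024 > 1, so every player's dominant strategy flips to full contribution.
At the Nash equilibrium everyone contributes 53. Group total payoff = 1.3 × 4.24 × 265 = 1460.68.

1460.68 dollars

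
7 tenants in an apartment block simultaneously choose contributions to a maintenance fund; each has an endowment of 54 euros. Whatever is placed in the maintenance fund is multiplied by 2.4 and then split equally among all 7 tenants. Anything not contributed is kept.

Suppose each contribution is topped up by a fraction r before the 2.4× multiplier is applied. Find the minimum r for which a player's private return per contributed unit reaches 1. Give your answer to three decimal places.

1.917

With matching at rate r, one contributed unit becomes (1 + r) in the maintenance fund and returns 2.4 × (1 + r) / 7 to the contributor.
Setting this equal to 1: 1 + r = 7/2.4 = 2.9167.
So the minimum matching rate is r = 2.9167 − 1 = 1.917.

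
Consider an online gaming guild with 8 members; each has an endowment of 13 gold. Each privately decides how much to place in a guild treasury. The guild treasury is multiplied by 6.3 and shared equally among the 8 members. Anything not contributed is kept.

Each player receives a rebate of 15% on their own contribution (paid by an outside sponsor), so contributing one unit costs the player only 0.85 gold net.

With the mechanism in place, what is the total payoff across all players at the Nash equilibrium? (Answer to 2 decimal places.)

104.00 gold

Even with the mechanism, each unit contributed returns only (6.3/8) / 0.85 = 0.9265 per unit of net cost, so contributing nothing is still dominant.
Everyone keeps their endowment and the group total is 8 × 13 = 104.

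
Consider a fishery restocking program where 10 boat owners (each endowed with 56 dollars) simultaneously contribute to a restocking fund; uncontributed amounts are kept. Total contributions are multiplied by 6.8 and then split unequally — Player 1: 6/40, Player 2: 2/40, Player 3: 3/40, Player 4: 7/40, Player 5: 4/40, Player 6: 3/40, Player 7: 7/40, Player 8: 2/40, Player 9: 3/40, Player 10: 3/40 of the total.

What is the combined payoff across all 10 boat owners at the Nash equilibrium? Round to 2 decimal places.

Player j's private return per contributed unit is 6.8 × (j's share). Contributing is weakly dominant for j when that share is at least 1/6.8 = 0.1471, and contributing 0 is dominant otherwise.
Player 1, Player 4 and Player 7 are above the threshold, contributing 56 each; the remaining 7 contribute 0. Total contributed: 168.
The restocking fund pays out 6.8 × 168 = 1142.40 in total (split across the unequal shares, but the aggregate is all that matters for the group sum).
The 7 free-riders keep 56 each, adding 392. Group total = 392 + 1142.40 = 1534.40.

1534.40 dollars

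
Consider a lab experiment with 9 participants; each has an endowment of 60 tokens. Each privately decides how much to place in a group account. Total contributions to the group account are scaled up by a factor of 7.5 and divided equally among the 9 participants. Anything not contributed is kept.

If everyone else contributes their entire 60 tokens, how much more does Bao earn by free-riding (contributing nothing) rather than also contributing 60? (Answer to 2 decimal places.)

Switching from a contribution of 60 to 0 lets Bao keep an extra 60 tokens, but lowers the group account by 60, which costs Bao their own share of that drop: 7.5/9 × 60 = 50.00.
Net gain = 60 − 50.00 = 10.00. The private return per contributed unit (0.8333) is below 1, so free-riding is indeed the best response regardless of what the others do.

10.00 tokens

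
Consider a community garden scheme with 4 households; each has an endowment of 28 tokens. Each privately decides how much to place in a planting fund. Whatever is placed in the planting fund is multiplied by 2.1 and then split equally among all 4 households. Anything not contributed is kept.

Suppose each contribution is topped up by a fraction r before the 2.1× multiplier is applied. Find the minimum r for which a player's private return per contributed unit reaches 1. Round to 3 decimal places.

With matching at rate r, one contributed unit becomes (1 + r) in the planting fund and returns 2.1 × (1 + r) / 4 to the contributor.
Setting this equal to 1: 1 + r = 4/2.1 = 1.9048.
So the minimum matching rate is r = 1.9048 − 1 = 0.905.

0.905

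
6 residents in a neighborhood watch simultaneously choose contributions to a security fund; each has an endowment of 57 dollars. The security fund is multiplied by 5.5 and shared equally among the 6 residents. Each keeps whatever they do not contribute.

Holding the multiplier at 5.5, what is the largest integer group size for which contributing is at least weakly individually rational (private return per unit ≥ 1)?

5

Private return per unit is 5.5/(group size), which is ≥ 1 whenever the group size is ≤ 5.5.
The largest such integer is 5.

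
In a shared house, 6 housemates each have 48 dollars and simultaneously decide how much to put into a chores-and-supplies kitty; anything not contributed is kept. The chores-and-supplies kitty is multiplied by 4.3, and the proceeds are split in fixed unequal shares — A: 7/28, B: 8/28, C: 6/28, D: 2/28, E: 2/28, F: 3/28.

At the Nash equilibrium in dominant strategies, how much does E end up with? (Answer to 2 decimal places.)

77.49 dollars

For player j, contributing a unit is worthwhile iff 4.3 × (j's share) ≥ 1, i.e. iff j's share is at least 0.2326.
The shares above 0.2326 belong to A and B, contributing 48 each; the remaining 4 contribute 0. Total contributed: 96.
E keeps 48 and receives 4.3 × 96 × 2/28 = 29.49 from the chores-and-supplies kitty, for a payoff of 77.49.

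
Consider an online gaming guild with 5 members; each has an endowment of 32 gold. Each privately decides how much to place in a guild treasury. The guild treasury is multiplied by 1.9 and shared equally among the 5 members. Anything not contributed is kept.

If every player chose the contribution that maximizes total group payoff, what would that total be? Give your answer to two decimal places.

Each contributed unit returns 1.900 to the group as a whole (0.3800 to each of 5 players), which exceeds 1, so the social optimum is full contribution: group total = 1.900 × 160 = 304.00.

304.00 gold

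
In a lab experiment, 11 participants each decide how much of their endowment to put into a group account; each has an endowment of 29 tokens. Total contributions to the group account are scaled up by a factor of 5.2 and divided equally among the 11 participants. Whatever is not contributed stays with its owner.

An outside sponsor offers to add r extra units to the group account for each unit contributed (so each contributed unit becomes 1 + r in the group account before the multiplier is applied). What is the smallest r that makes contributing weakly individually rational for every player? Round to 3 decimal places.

1.115

With matching at rate r, one contributed unit becomes (1 + r) in the group account and returns 5.2 × (1 + r) / 11 to the contributor.
Setting this equal to 1: 1 + r = 11/5.2 = 2.1154.
So the minimum matching rate is r = 2.1154 − 1 = 1.115.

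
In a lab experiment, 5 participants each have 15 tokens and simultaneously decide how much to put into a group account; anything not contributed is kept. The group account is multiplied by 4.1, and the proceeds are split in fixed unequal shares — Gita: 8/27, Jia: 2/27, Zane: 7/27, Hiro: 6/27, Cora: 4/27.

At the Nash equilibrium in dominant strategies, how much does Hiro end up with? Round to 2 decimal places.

A player with share s gets back 4.1·s per unit contributed, so full contribution is dominant for anyone with s > 1/4.1 = 0.2439 and zero contribution is dominant for anyone below.
The shares above 0.2439 belong to Gita and Zane, contributing 15 each; the remaining 3 contribute 0. Total contributed: 30.
Hiro keeps 15 and receives 4.1 × 30 × 6/27 = 27.33 from the group account, for a payoff of 42.33.

42.33 tokens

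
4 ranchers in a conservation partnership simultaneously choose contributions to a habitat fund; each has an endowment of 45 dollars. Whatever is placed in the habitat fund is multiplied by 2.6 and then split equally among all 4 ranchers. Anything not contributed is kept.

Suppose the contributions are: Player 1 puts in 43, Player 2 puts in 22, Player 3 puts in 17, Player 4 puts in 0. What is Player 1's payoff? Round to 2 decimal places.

Total contributed: 43 + 22 + 17 + 0 = 82.
Each receives 2.6 × 82 / 4 = 53.30 from the habitat fund.
Player 1 keeps 45 − 43 = 2, so Player 1's payoff is 2 + 53.30 = 55.30.

55.30 dollars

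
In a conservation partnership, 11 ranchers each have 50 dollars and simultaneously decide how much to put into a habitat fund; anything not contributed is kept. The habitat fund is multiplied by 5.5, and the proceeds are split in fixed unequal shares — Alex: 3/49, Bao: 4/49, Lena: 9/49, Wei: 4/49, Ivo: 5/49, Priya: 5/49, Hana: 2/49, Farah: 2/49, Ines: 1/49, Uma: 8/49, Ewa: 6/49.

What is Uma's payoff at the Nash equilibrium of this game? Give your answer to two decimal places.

Each unit j contributes comes back to j as 5.5 × (j's share), so j prefers to contribute only if that share exceeds 1/5.5 = 0.1818; otherwise keeping the unit dominates.
The only share above 0.1818 is Lena's 9/49, contributing 50; the remaining 10 contribute 0. Total contributed: 50.
Uma keeps 50 and receives 5.5 × 50 × 8/49 = 44.90 from the habitat fund, for a payoff of 94.90.

94.90 dollars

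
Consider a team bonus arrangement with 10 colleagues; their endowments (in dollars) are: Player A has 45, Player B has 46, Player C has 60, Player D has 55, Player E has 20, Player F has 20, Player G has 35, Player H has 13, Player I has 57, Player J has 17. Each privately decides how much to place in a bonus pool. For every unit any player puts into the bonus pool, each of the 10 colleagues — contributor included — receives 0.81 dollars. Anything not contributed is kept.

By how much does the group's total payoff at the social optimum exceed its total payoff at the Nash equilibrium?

2612.80 dollars

The private return per contributed unit is 0.81 < 1 for everyone, so the Nash equilibrium is zero contribution and the group total is Σ E_j = 45 + 46 + 60 + 55 + 20 + 20 + 35 + 13 + 57 + 17 = 368.
Each contributed unit returns 8.100 to the group, so the social optimum is full contribution by everyone: group total = 8.100 × 368 = 2980.80.
Efficiency loss = (8.100 − 1) × 368 = 2612.80.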